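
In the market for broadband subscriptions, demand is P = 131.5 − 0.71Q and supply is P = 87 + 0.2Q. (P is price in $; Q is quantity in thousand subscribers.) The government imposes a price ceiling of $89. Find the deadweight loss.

Competitive equilibrium: 131.5 − 0.71Q = 87 + 0.2Q → Q* = 48.9011, P* = 96.7802.
At the ceiling P = 89, quantity supplied = (89 − 87)/0.2 = 10.
Willingness to pay at Q' = 10: 131.5 − 0.71·10 = 124.4.
ΔQ = 48.9011 − 10 = 38.9011; wedge = 124.4 − 89 = 35.4.
DWL = ½ × 38.9011 × 35.4 = $688.55 thousand.

$688.55 thousand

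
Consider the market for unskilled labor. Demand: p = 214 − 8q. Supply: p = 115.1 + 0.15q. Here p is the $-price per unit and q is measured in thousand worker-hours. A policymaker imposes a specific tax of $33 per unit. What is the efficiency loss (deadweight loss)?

Competitive equilibrium: 214 − 8q = 115.1 + 0.15q → q* = 12.135, p* = 116.9202.
With the tax, the buyer price exceeds the seller price by 33: (214 − 8q) − (115.1 + 0.15q) = 33 → q' = 8.0859.
Δq = 12.135 − 8.0859 = 4.0491; the wedge equals the tax, 33.
Deadweight loss = ½ × 4.0491 × 33 = $66.81 thousand.

$66.81 thousand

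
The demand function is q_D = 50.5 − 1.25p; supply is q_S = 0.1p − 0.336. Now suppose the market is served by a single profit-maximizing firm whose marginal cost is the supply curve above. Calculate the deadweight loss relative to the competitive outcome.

0.30

In inverse form: demand p = 40.4 − 0.8q, supply p = 3.36 + 10q.
Competitive equilibrium: 40.4 − 0.8q = 3.36 + 10q → q* = 3.4296, p* = 37.6563.
Marginal revenue: MR = 40.4 − 1.6q. Set MR = MC: 40.4 − 1.6q = 3.36 + 10q → q_m = 3.1931.
Price p_m = 40.4 − 0.8·3.1931 = 37.8455; MC(q_m) = 3.36 + 10·3.1931 = 35.291.
Competitive q* = 3.4296, so Δq = 0.2365; wedge = 37.8455 − 35.291 = 2.5545.
Welfare loss = ½ × 0.2365 × 2.5545 = 0.30.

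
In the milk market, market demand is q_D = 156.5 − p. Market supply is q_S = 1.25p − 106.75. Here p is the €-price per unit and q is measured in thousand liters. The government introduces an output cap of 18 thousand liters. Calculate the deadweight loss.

€416.025 thousand

In inverse form: demand p = 156.5 − q, supply p = 85.4 + 0.8q.
Competitive equilibrium: 156.5 − q = 85.4 + 0.8q → q* = 39.5, p* = 117.
At q = 18: demand price = 156.5 − 1·18 = 138.5; supply price = 85.4 + 0.8·18 = 99.8.
Δq = 39.5 − 18 = 21.5; wedge = 138.5 − 99.8 = 38.7.
The triangle = ½ × 21.5 × 38.7 = €416.025 thousand.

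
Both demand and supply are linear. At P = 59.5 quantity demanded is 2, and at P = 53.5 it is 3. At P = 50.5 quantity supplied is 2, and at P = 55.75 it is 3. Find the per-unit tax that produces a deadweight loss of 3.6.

9

Demand slope = (53.5 − 59.5)/(3 − 2) = −6, so P = 71.5 − 6Q.
Supply slope = (55.75 − 50.5)/(3 − 2) = 5.25, so P = 40 + 5.25Q.
Competitive equilibrium: 71.5 − 6Q = 40 + 5.25Q → Q* = 2.8, P* = 54.7.
A tax t gives ΔQ = t/11.25 and wedge t, so DWL = t²/22.5.
t²/22.5 = 3.6 → t² = 81 → t = 9.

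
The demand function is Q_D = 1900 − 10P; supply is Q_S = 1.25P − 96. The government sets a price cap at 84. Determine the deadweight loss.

6136.67

In inverse form: demand P = 190 − 0.1Q, supply P = 76.8 + 0.8Q.
Competitive equilibrium: 190 − 0.1Q = 76.8 + 0.8Q → Q* = 125.7778, P* = 177.4222.
At the ceiling P = 84, quantity supplied = (84 − 76.8)/0.8 = 9.
Willingness to pay at Q' = 9: 190 − 0.1·9 = 189.1.
ΔQ = 125.7778 − 9 = 116.7778; wedge = 189.1 − 84 = 105.1.
DWL = ½ × 116.7778 × 105.1 = 6136.67.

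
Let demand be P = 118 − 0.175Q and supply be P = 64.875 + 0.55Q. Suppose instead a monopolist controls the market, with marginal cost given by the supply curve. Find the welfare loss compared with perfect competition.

Competitive equilibrium: 118 − 0.175Q = 64.875 + 0.55Q → Q* = 73.2759, P* = 105.1767.
Marginal revenue: MR = 118 − 0.35Q. Set MR = MC: 118 − 0.35Q = 64.875 + 0.55Q → Q_m = 59.0278.
Price P_m = 118 − 0.175·59.0278 = 107.6701; MC(Q_m) = 64.875 + 0.55·59.0278 = 97.3403.
Competitive Q* = 73.2759, so ΔQ = 14.2481; wedge = 107.6701 − 97.3403 = 10.3298.
DWL = ½ × 14.2481 × 10.3298 = 73.59.

73.59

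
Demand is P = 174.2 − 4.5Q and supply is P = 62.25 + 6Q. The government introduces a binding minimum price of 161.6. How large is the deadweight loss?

Competitive equilibrium: 174.2 − 4.5Q = 62.25 + 6Q → Q* = 10.6619, P* = 126.2214.
At the floor P = 161.6, quantity demanded = (174.2 − 161.6)/4.5 = 2.8.
Sellers' marginal cost at Q' = 2.8: 62.25 + 6·2.8 = 79.05.
ΔQ = 10.6619 − 2.8 = 7.8619; wedge = 161.6 − 79.05 = 82.55.
The triangle = ½ × 7.8619 × 82.55 = 324.50.

324.50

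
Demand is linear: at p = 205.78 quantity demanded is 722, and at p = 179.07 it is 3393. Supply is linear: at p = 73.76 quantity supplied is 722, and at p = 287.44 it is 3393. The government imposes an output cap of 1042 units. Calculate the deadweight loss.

59190.94

Demand slope = (179.07 − 205.78)/(3393 − 722) = −0.01, so p = 213 − 0.01q.
Supply slope = (287.44 − 73.76)/(3393 − 722) = 0.08, so p = 16 + 0.08q.
Competitive equilibrium: 213 − 0.01q = 16 + 0.08q → q* = 2188.8889, p* = 191.1111.
At q = 1042: demand price = 213 − 0.01·1042 = 202.58; supply price = 16 + 0.08·1042 = 99.36.
Δq = 2188.8889 − 1042 = 1146.8889; wedge = 202.58 − 99.36 = 103.22.
The triangle = ½ × 1146.8889 × 103.22 = 59190.94.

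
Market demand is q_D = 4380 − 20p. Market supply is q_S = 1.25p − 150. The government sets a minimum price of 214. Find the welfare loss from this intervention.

In inverse form: demand p = 219 − 0.05q, supply p = 120 + 0.8q.
Competitive equilibrium: 219 − 0.05q = 120 + 0.8q → q* = 116.4706, p* = 213.1765.
At the floor p = 214, quantity demanded = (219 − 214)/0.05 = 100.
Sellers' marginal cost at q' = 100: 120 + 0.8·100 = 200.
Δq = 116.4706 − 100 = 16.4706; wedge = 214 − 200 = 14.
Welfare loss = ½ × 16.4706 × 14 = 115.29.

115.29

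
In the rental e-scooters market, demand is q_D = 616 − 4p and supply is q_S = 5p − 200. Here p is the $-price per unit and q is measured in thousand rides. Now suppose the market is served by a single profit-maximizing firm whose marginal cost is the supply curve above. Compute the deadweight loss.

$1841.84 thousand

In inverse form: demand p = 154 − 0.25q, supply p = 40 + 0.2q.
Competitive equilibrium: 154 − 0.25q = 40 + 0.2q → q* = 253.3333, p* = 90.6667.
Marginal revenue: MR = 154 − 0.5q. Set MR = MC: 154 − 0.5q = 40 + 0.2q → q_m = 162.8571.
Price p_m = 154 − 0.25·162.8571 = 113.2857; MC(q_m) = 40 + 0.2·162.8571 = 72.5714.
Competitive q* = 253.3333, so Δq = 90.4762; wedge = 113.2857 − 72.5714 = 40.7143.
The triangle = ½ × 90.4762 × 40.7143 = $1841.84 thousand.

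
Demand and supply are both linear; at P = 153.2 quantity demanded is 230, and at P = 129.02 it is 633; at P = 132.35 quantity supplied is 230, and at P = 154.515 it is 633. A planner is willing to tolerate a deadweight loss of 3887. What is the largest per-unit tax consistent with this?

29.9

Demand slope = (129.02 − 153.2)/(633 − 230) = −0.06, so P = 167 − 0.06Q.
Supply slope = (154.515 − 132.35)/(633 − 230) = 0.055, so P = 119.7 + 0.055Q.
Competitive equilibrium: 167 − 0.06Q = 119.7 + 0.055Q → Q* = 411.3043, P* = 142.3217.
A tax t gives ΔQ = t/0.115 and wedge t, so DWL = t²/0.23.
t²/0.23 = 3887 → t² = 894.01 → t = 29.9.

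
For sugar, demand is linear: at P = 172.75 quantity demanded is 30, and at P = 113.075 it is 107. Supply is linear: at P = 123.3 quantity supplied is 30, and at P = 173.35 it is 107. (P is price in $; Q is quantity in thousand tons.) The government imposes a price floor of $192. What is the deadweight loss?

Demand slope = (113.075 − 172.75)/(107 − 30) = −0.775, so P = 196 − 0.775Q.
Supply slope = (173.35 − 123.3)/(107 − 30) = 0.65, so P = 103.8 + 0.65Q.
Competitive equilibrium: 196 − 0.775Q = 103.8 + 0.65Q → Q* = 64.7018, P* = 145.8561.
At the floor P = 192, quantity demanded = (196 − 192)/0.775 = 5.1613.
Sellers' marginal cost at Q' = 5.1613: 103.8 + 0.65·5.1613 = 107.1548.
ΔQ = 64.7018 − 5.1613 = 59.5405; wedge = 192 − 107.1548 = 84.8452.
Welfare loss = ½ × 59.5405 × 84.8452 = $2525.86 thousand.

$2525.86 thousand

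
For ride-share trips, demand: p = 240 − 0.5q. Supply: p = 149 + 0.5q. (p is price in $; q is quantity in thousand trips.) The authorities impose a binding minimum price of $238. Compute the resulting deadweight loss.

Competitive equilibrium: 240 − 0.5q = 149 + 0.5q → q* = 91, p* = 194.5.
At the floor p = 238, quantity demanded = (240 − 238)/0.5 = 4.
Sellers' marginal cost at q' = 4: 149 + 0.5·4 = 151.
Δq = 91 − 4 = 87; wedge = 238 − 151 = 87.
The triangle = ½ × 87 × 87 = $3784.50 thousand.

$3784.50 thousand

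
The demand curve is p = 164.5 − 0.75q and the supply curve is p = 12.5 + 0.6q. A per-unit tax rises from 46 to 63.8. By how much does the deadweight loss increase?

723.87

Competitive equilibrium: 164.5 − 0.75q = 12.5 + 0.6q → q* = 112.5926, p* = 80.0556.
For a per-unit tax t: Δq = t/1.35, so DWL = ½·t·(t/1.35) = t²/2.7.
At t = 46: DWL = 783.704. At t = 63.8: DWL = 1507.57.
Increase = 1507.57 − 783.704 = 723.87.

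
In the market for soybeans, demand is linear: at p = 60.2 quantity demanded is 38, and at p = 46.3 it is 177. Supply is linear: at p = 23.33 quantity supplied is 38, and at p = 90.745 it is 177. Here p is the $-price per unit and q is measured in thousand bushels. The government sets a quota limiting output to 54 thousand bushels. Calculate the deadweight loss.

Demand slope = (46.3 − 60.2)/(177 − 38) = −0.1, so p = 64 − 0.1q.
Supply slope = (90.745 − 23.33)/(177 − 38) = 0.485, so p = 4.9 + 0.485q.
Competitive equilibrium: 64 − 0.1q = 4.9 + 0.485q → q* = 101.0256, p* = 53.8974.
At q = 54: demand price = 64 − 0.1·54 = 58.6; supply price = 4.9 + 0.485·54 = 31.09.
Δq = 101.0256 − 54 = 47.0256; wedge = 58.6 − 31.09 = 27.51.
Deadweight loss = ½ × 47.0256 × 27.51 = $646.84 thousand.

$646.84 thousand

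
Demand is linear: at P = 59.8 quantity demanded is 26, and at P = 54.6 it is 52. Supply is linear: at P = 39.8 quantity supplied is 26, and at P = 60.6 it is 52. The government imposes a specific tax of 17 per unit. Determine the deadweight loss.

144.50

Demand slope = (54.6 − 59.8)/(52 − 26) = −0.2, so P = 65 − 0.2Q.
Supply slope = (60.6 − 39.8)/(52 − 26) = 0.8, so P = 19 + 0.8Q.
Competitive equilibrium: 65 − 0.2Q = 19 + 0.8Q → Q* = 46, P* = 55.8.
With the tax, the buyer price exceeds the seller price by 17: (65 − 0.2Q) − (19 + 0.8Q) = 17 → Q' = 29.
ΔQ = 46 − 29 = 17; the wedge equals the tax, 17.
Welfare loss = ½ × 17 × 17 = 144.50.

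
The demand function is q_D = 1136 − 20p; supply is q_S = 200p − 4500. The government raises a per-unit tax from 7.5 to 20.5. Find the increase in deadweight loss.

In inverse form: demand p = 56.8 − 0.05q, supply p = 22.5 + 0.005q.
Competitive equilibrium: 56.8 − 0.05q = 22.5 + 0.005q → q* = 623.6364, p* = 25.6182.
For a per-unit tax t: Δq = t/0.055, so DWL = ½·t·(t/0.055) = t²/0.11.
At t = 7.5: DWL = 511.364. At t = 20.5: DWL = 3820.455.
Increase = 3820.455 − 511.364 = 3309.09.

3309.09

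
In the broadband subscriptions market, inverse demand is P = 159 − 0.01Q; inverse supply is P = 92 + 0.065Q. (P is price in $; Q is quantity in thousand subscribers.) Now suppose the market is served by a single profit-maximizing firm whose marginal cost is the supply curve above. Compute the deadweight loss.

Competitive equilibrium: 159 − 0.01Q = 92 + 0.065Q → Q* = 893.3333, P* = 150.0667.
Marginal revenue: MR = 159 − 0.02Q. Set MR = MC: 159 − 0.02Q = 92 + 0.065Q → Q_m = 788.2353.
Price P_m = 159 − 0.01·788.2353 = 151.1176; MC(Q_m) = 92 + 0.065·788.2353 = 143.2353.
Competitive Q* = 893.3333, so ΔQ = 105.098; wedge = 151.1176 − 143.2353 = 7.8823.
DWL = ½ × 105.098 × 7.8823 = $414.21 thousand.

$414.21 thousand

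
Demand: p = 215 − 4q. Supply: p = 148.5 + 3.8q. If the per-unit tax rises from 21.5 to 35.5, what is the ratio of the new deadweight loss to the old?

2.726

Competitive equilibrium: 215 − 4q = 148.5 + 3.8q → q* = 8.5256, p* = 180.8974.
For a per-unit tax t: Δq = t/7.8, so DWL = ½·t·(t/7.8) = t²/15.6.
At t = 21.5: DWL = 29.631. At t = 35.5: DWL = 80.785.
Ratio = (35.5/21.5)² = 2.726.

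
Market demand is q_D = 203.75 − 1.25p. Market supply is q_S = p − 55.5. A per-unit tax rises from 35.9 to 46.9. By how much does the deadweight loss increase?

253

In inverse form: demand p = 163 − 0.8q, supply p = 55.5 + q.
Competitive equilibrium: 163 − 0.8q = 55.5 + q → q* = 59.7222, p* = 115.2222.
For a per-unit tax t: Δq = t/1.8, so DWL = ½·t·(t/1.8) = t²/3.6.
At t = 35.9: DWL = 358.003. At t = 46.9: DWL = 611.003.
Increase = 611.003 − 358.003 = 253.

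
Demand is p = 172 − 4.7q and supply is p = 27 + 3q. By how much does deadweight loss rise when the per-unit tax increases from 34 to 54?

114.29

Competitive equilibrium: 172 − 4.7q = 27 + 3q → q* = 18.8312, p* = 83.4935.
For a per-unit tax t: Δq = t/7.7, so DWL = ½·t·(t/7.7) = t²/15.4.
At t = 34: DWL = 75.065. At t = 54: DWL = 189.351.
Increase = 189.351 − 75.065 = 114.29.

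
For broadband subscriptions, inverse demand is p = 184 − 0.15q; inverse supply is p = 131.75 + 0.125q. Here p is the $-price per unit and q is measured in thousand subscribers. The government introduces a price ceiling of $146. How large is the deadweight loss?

Competitive equilibrium: 184 − 0.15q = 131.75 + 0.125q → q* = 190, p* = 155.5.
At the ceiling p = 146, quantity supplied = (146 − 131.75)/0.125 = 114.
Willingness to pay at q' = 114: 184 − 0.15·114 = 166.9.
Δq = 190 − 114 = 76; wedge = 166.9 − 146 = 20.9.
DWL = ½ × 76 × 20.9 = $794.20 thousand.

$794.20 thousand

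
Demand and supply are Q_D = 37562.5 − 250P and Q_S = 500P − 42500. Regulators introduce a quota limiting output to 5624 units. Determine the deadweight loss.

82719.003

In inverse form: demand P = 150.25 − 0.004Q, supply P = 85 + 0.002Q.
Competitive equilibrium: 150.25 − 0.004Q = 85 + 0.002Q → Q* = 10875, P* = 106.75.
At Q = 5624: demand price = 150.25 − 0.004·5624 = 127.754; supply price = 85 + 0.002·5624 = 96.248.
ΔQ = 10875 − 5624 = 5251; wedge = 127.754 − 96.248 = 31.506.
Welfare loss = ½ × 5251 × 31.506 = 82719.003.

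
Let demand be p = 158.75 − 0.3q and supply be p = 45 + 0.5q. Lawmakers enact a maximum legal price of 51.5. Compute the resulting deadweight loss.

6675.76

Competitive equilibrium: 158.75 − 0.3q = 45 + 0.5q → q* = 142.1875, p* = 116.0938.
At the ceiling p = 51.5, quantity supplied = (51.5 − 45)/0.5 = 13.
Willingness to pay at q' = 13: 158.75 − 0.3·13 = 154.85.
Δq = 142.1875 − 13 = 129.1875; wedge = 154.85 − 51.5 = 103.35.
DWL = ½ × 129.1875 × 103.35 = 6675.76.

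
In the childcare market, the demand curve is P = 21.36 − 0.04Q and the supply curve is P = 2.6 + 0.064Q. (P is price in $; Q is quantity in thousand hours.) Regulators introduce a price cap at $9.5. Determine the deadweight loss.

$273.87 thousand

Competitive equilibrium: 21.36 − 0.04Q = 2.6 + 0.064Q → Q* = 180.3846, P* = 14.1446.
At the ceiling P = 9.5, quantity supplied = (9.5 − 2.6)/0.064 = 107.8125.
Willingness to pay at Q' = 107.8125: 21.36 − 0.04·107.8125 = 17.0475.
ΔQ = 180.3846 − 107.8125 = 72.5721; wedge = 17.0475 − 9.5 = 7.5475.
Deadweight loss = ½ × 72.5721 × 7.5475 = $273.87 thousand.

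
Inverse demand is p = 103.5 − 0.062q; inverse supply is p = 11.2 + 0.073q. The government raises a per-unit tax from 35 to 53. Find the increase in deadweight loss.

Competitive equilibrium: 103.5 − 0.062q = 11.2 + 0.073q → q* = 683.7037, p* = 61.1104.
For a per-unit tax t: Δq = t/0.135, so DWL = ½·t·(t/0.135) = t²/0.27.
At t = 35: DWL = 4537.037. At t = 53: DWL = 10403.704.
Increase = 10403.704 − 4537.037 = 5866.67.

5866.67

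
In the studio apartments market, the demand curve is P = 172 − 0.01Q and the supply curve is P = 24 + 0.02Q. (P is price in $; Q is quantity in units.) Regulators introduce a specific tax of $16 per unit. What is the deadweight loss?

Competitive equilibrium: 172 − 0.01Q = 24 + 0.02Q → Q* = 4933.3333, P* = 122.6667.
With the tax, the buyer price exceeds the seller price by 16: (172 − 0.01Q) − (24 + 0.02Q) = 16 → Q' = 4400.
ΔQ = 4933.3333 − 4400 = 533.3333; the wedge equals the tax, 16.
Welfare loss = ½ × 533.3333 × 16 = $4266.67.

$4266.67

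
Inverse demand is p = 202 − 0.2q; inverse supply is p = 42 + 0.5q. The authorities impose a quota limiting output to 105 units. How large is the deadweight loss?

5344.46

Competitive equilibrium: 202 − 0.2q = 42 + 0.5q → q* = 228.5714, p* = 156.2857.
At q = 105: demand price = 202 − 0.2·105 = 181; supply price = 42 + 0.5·105 = 94.5.
Δq = 228.5714 − 105 = 123.5714; wedge = 181 − 94.5 = 86.5.
Welfare loss = ½ × 123.5714 × 86.5 = 5344.46.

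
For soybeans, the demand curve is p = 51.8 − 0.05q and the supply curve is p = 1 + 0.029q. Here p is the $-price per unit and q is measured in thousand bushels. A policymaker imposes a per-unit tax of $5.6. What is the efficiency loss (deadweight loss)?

$198.48 thousand

Competitive equilibrium: 51.8 − 0.05q = 1 + 0.029q → q* = 643.038, p* = 19.6481.
With the tax, the buyer price exceeds the seller price by 5.6: (51.8 − 0.05q) − (1 + 0.029q) = 5.6 → q' = 572.1519.
Δq = 643.038 − 572.1519 = 70.8861; the wedge equals the tax, 5.6.
Welfare loss = ½ × 70.8861 × 5.6 = $198.48 thousand.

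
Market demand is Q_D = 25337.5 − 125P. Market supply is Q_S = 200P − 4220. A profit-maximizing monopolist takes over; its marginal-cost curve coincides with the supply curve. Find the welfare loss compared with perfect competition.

In inverse form: demand P = 202.7 − 0.008Q, supply P = 21.1 + 0.005Q.
Competitive equilibrium: 202.7 − 0.008Q = 21.1 + 0.005Q → Q* = 13969.23077, P* = 90.94615.
Marginal revenue: MR = 202.7 − 0.016Q. Set MR = MC: 202.7 − 0.016Q = 21.1 + 0.005Q → Q_m = 8647.61905.
Price P_m = 202.7 − 0.008·8647.61905 = 133.51905; MC(Q_m) = 21.1 + 0.005·8647.61905 = 64.3381.
Competitive Q* = 13969.23077, so ΔQ = 5321.61172; wedge = 133.51905 − 64.3381 = 69.18095.
The triangle = ½ × 5321.61172 × 69.18095 = 184077.08.

184077.08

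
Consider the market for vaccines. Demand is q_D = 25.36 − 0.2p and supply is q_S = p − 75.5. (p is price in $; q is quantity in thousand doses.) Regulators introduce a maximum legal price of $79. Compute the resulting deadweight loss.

In inverse form: demand p = 126.8 − 5q, supply p = 75.5 + q.
Competitive equilibrium: 126.8 − 5q = 75.5 + q → q* = 8.55, p* = 84.05.
At the ceiling p = 79, quantity supplied = (79 − 75.5)/1 = 3.5.
Willingness to pay at q' = 3.5: 126.8 − 5·3.5 = 109.3.
Δq = 8.55 − 3.5 = 5.05; wedge = 109.3 − 79 = 30.3.
The triangle = ½ × 5.05 × 30.3 = $76.51 thousand.

$76.51 thousand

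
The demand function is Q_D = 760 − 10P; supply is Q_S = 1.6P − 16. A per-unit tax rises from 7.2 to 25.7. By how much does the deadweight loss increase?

In inverse form: demand P = 76 − 0.1Q, supply P = 10 + 0.625Q.
Competitive equilibrium: 76 − 0.1Q = 10 + 0.625Q → Q* = 91.0345, P* = 66.8966.
For a per-unit tax t: ΔQ = t/0.725, so DWL = ½·t·(t/0.725) = t²/1.45.
At t = 7.2: DWL = 35.752. At t = 25.7: DWL = 455.51.
Increase = 455.51 − 35.752 = 419.76.

419.76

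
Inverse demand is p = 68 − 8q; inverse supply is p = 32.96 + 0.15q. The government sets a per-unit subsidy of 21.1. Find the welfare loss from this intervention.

Competitive equilibrium: 68 − 8q = 32.96 + 0.15q → q* = 4.2994, p* = 33.6049.
The subsidy lowers effective supply by 21.1: p = 11.86 + 0.15q.
New quantity: 68 − 8q = 11.86 + 0.15q → q' = 6.8883.
Overproduction Δq = 6.8883 − 4.2994 = 2.5889; wedge = subsidy = 21.1.
DWL = ½ × 2.5889 × 21.1 = 27.31.

27.31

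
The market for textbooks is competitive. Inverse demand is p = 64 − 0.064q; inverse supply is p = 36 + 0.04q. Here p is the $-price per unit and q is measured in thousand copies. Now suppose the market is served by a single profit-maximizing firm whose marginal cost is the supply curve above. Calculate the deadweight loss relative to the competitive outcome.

$547.01 thousand

Competitive equilibrium: 64 − 0.064q = 36 + 0.04q → q* = 269.2308, p* = 46.7692.
Marginal revenue: MR = 64 − 0.128q. Set MR = MC: 64 − 0.128q = 36 + 0.04q → q_m = 166.6667.
Price p_m = 64 − 0.064·166.6667 = 53.3333; MC(q_m) = 36 + 0.04·166.6667 = 42.6667.
Competitive q* = 269.2308, so Δq = 102.5641; wedge = 53.3333 − 42.6667 = 10.6666.
The triangle = ½ × 102.5641 × 10.6666 = $547.01 thousand.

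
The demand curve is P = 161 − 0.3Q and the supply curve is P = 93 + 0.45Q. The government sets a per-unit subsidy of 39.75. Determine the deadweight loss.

1053.375

Competitive equilibrium: 161 − 0.3Q = 93 + 0.45Q → Q* = 90.6667, P* = 133.8.
The subsidy lowers effective supply by 39.75: P = 53.25 + 0.45Q.
New quantity: 161 − 0.3Q = 53.25 + 0.45Q → Q' = 143.6667.
Overproduction ΔQ = 143.6667 − 90.6667 = 53; wedge = subsidy = 39.75.
Welfare loss = ½ × 53 × 39.75 = 1053.375.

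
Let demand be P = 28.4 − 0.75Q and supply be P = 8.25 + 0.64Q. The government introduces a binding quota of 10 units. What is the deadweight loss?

14.05

Competitive equilibrium: 28.4 − 0.75Q = 8.25 + 0.64Q → Q* = 14.4964, P* = 17.5277.
At Q = 10: demand price = 28.4 − 0.75·10 = 20.9; supply price = 8.25 + 0.64·10 = 14.65.
ΔQ = 14.4964 − 10 = 4.4964; wedge = 20.9 − 14.65 = 6.25.
Welfare loss = ½ × 4.4964 × 6.25 = 14.05.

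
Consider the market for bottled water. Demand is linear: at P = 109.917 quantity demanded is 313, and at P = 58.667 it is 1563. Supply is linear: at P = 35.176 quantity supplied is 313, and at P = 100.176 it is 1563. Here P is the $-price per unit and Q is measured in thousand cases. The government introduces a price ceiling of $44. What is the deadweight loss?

Demand slope = (58.667 − 109.917)/(1563 − 313) = −0.041, so P = 122.75 − 0.041Q.
Supply slope = (100.176 − 35.176)/(1563 − 313) = 0.052, so P = 18.9 + 0.052Q.
Competitive equilibrium: 122.75 − 0.041Q = 18.9 + 0.052Q → Q* = 1116.6667, P* = 76.9667.
At the ceiling P = 44, quantity supplied = (44 − 18.9)/0.052 = 482.6923.
Willingness to pay at Q' = 482.6923: 122.75 − 0.041·482.6923 = 102.9596.
ΔQ = 1116.6667 − 482.6923 = 633.9744; wedge = 102.9596 − 44 = 58.9596.
The triangle = ½ × 633.9744 × 58.9596 = $18689.44 thousand.

$18689.44 thousand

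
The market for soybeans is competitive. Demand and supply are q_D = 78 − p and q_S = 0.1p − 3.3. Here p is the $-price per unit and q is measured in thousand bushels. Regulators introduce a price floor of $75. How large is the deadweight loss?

In inverse form: demand p = 78 − q, supply p = 33 + 10q.
Competitive equilibrium: 78 − q = 33 + 10q → q* = 4.0909, p* = 73.9091.
At the floor p = 75, quantity demanded = (78 − 75)/1 = 3.
Sellers' marginal cost at q' = 3: 33 + 10·3 = 63.
Δq = 4.0909 − 3 = 1.0909; wedge = 75 − 63 = 12.
Welfare loss = ½ × 1.0909 × 12 = $6.55 thousand.

$6.55 thousand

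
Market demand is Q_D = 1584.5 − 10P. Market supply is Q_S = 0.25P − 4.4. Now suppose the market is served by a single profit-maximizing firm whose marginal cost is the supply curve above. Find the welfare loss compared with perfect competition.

1.37

In inverse form: demand P = 158.45 − 0.1Q, supply P = 17.6 + 4Q.
Competitive equilibrium: 158.45 − 0.1Q = 17.6 + 4Q → Q* = 34.3537, P* = 155.0146.
Marginal revenue: MR = 158.45 − 0.2Q. Set MR = MC: 158.45 − 0.2Q = 17.6 + 4Q → Q_m = 33.5357.
Price P_m = 158.45 − 0.1·33.5357 = 155.0964; MC(Q_m) = 17.6 + 4·33.5357 = 151.7428.
Competitive Q* = 34.3537, so ΔQ = 0.818; wedge = 155.0964 − 151.7428 = 3.3536.
Deadweight loss = ½ × 0.818 × 3.3536 = 1.37.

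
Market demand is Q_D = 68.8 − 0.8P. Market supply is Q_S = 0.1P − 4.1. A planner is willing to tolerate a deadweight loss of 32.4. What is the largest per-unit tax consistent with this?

In inverse form: demand P = 86 − 1.25Q, supply P = 41 + 10Q.
Competitive equilibrium: 86 − 1.25Q = 41 + 10Q → Q* = 4, P* = 81.
A tax t gives ΔQ = t/11.25 and wedge t, so DWL = t²/22.5.
t²/22.5 = 32.4 → t² = 729 → t = 27.

27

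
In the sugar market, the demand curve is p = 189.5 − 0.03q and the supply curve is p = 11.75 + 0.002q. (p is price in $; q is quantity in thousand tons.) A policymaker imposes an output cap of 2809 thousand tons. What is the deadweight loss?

Competitive equilibrium: 189.5 − 0.03q = 11.75 + 0.002q → q* = 5554.6875, p* = 22.8594.
At q = 2809: demand price = 189.5 − 0.03·2809 = 105.23; supply price = 11.75 + 0.002·2809 = 17.368.
Δq = 5554.6875 − 2809 = 2745.6875; wedge = 105.23 − 17.368 = 87.862.
The triangle = ½ × 2745.6875 × 87.862 = $120620.80 thousand.

$120620.80 thousand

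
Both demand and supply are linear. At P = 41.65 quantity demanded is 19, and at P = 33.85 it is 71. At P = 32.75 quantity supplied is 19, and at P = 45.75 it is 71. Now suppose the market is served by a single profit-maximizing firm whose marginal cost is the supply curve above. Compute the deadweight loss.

25.31

Demand slope = (33.85 − 41.65)/(71 − 19) = −0.15, so P = 44.5 − 0.15Q.
Supply slope = (45.75 − 32.75)/(71 − 19) = 0.25, so P = 28 + 0.25Q.
Competitive equilibrium: 44.5 − 0.15Q = 28 + 0.25Q → Q* = 41.25, P* = 38.3125.
Marginal revenue: MR = 44.5 − 0.3Q. Set MR = MC: 44.5 − 0.3Q = 28 + 0.25Q → Q_m = 30.
Price P_m = 44.5 − 0.15·30 = 40; MC(Q_m) = 28 + 0.25·30 = 35.5.
Competitive Q* = 41.25, so ΔQ = 11.25; wedge = 40 − 35.5 = 4.5.
Welfare loss = ½ × 11.25 × 4.5 = 25.31.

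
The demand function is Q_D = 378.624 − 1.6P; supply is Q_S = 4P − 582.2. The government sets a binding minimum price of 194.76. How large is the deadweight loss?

602.01

In inverse form: demand P = 236.64 − 0.625Q, supply P = 145.55 + 0.25Q.
Competitive equilibrium: 236.64 − 0.625Q = 145.55 + 0.25Q → Q* = 104.1029, P* = 171.5757.
At the floor P = 194.76, quantity demanded = (236.64 − 194.76)/0.625 = 67.008.
Sellers' marginal cost at Q' = 67.008: 145.55 + 0.25·67.008 = 162.302.
ΔQ = 104.1029 − 67.008 = 37.0949; wedge = 194.76 − 162.302 = 32.458.
Deadweight loss = ½ × 37.0949 × 32.458 = 602.01.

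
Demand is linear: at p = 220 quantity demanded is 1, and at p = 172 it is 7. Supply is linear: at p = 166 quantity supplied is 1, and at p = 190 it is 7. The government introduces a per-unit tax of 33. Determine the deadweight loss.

45.375

Demand slope = (172 − 220)/(7 − 1) = −8, so p = 228 − 8q.
Supply slope = (190 − 166)/(7 − 1) = 4, so p = 162 + 4q.
Competitive equilibrium: 228 − 8q = 162 + 4q → q* = 5.5, p* = 184.
With the tax, the buyer price exceeds the seller price by 33: (228 − 8q) − (162 + 4q) = 33 → q' = 2.75.
Δq = 5.5 − 2.75 = 2.75; the wedge equals the tax, 33.
Welfare loss = ½ × 2.75 × 33 = 45.375.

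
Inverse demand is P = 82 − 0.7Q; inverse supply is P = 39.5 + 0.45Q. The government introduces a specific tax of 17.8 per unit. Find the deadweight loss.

137.76

Competitive equilibrium: 82 − 0.7Q = 39.5 + 0.45Q → Q* = 36.9565, P* = 56.1304.
With the tax, the buyer price exceeds the seller price by 17.8: (82 − 0.7Q) − (39.5 + 0.45Q) = 17.8 → Q' = 21.4783.
ΔQ = 36.9565 − 21.4783 = 15.4782; the wedge equals the tax, 17.8.
The triangle = ½ × 15.4782 × 17.8 = 137.76.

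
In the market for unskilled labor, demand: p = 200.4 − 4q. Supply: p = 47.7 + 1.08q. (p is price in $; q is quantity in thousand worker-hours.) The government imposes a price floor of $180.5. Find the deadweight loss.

$1598.19 thousand

Competitive equilibrium: 200.4 − 4q = 47.7 + 1.08q → q* = 30.05906, p* = 80.16378.
At the floor p = 180.5, quantity demanded = (200.4 − 180.5)/4 = 4.975.
Sellers' marginal cost at q' = 4.975: 47.7 + 1.08·4.975 = 53.073.
Δq = 30.05906 − 4.975 = 25.08406; wedge = 180.5 − 53.073 = 127.427.
The triangle = ½ × 25.08406 × 127.427 = $1598.19 thousand.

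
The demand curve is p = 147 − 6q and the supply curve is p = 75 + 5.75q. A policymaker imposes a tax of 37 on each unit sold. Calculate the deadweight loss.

58.26

Competitive equilibrium: 147 − 6q = 75 + 5.75q → q* = 6.1277, p* = 110.234.
With the tax, the buyer price exceeds the seller price by 37: (147 − 6q) − (75 + 5.75q) = 37 → q' = 2.9787.
Δq = 6.1277 − 2.9787 = 3.149; the wedge equals the tax, 37.
DWL = ½ × 3.149 × 37 = 58.26.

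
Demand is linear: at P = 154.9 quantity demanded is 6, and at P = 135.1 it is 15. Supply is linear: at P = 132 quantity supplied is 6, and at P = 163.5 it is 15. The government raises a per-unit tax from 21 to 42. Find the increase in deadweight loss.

116.05

Demand slope = (135.1 − 154.9)/(15 − 6) = −2.2, so P = 168.1 − 2.2Q.
Supply slope = (163.5 − 132)/(15 − 6) = 3.5, so P = 111 + 3.5Q.
Competitive equilibrium: 168.1 − 2.2Q = 111 + 3.5Q → Q* = 10.0175, P* = 146.0614.
For a per-unit tax t: ΔQ = t/5.7, so DWL = ½·t·(t/5.7) = t²/11.4.
At t = 21: DWL = 38.684. At t = 42: DWL = 154.737.
Increase = 154.737 − 38.684 = 116.05.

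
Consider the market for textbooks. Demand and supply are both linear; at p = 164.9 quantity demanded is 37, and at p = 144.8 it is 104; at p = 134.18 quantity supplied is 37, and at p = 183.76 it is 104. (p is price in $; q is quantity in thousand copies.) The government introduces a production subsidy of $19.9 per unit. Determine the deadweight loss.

$190.39 thousand

Demand slope = (144.8 − 164.9)/(104 − 37) = −0.3, so p = 176 − 0.3q.
Supply slope = (183.76 − 134.18)/(104 − 37) = 0.74, so p = 106.8 + 0.74q.
Competitive equilibrium: 176 − 0.3q = 106.8 + 0.74q → q* = 66.5385, p* = 156.0385.
The subsidy lowers effective supply by 19.9: p = 86.9 + 0.74q.
New quantity: 176 − 0.3q = 86.9 + 0.74q → q' = 85.6731.
Overproduction Δq = 85.6731 − 66.5385 = 19.1346; wedge = subsidy = 19.9.
Deadweight loss = ½ × 19.1346 × 19.9 = $190.39 thousand.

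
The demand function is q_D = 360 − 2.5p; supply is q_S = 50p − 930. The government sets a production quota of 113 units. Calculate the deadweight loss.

7231.72

In inverse form: demand p = 144 − 0.4q, supply p = 18.6 + 0.02q.
Competitive equilibrium: 144 − 0.4q = 18.6 + 0.02q → q* = 298.5714, p* = 24.5714.
At q = 113: demand price = 144 − 0.4·113 = 98.8; supply price = 18.6 + 0.02·113 = 20.86.
Δq = 298.5714 − 113 = 185.5714; wedge = 98.8 − 20.86 = 77.94.
Welfare loss = ½ × 185.5714 × 77.94 = 7231.72.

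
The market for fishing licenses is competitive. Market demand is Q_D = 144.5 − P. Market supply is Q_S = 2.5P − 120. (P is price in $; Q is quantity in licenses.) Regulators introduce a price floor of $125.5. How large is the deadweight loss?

$1745

In inverse form: demand P = 144.5 − Q, supply P = 48 + 0.4Q.
Competitive equilibrium: 144.5 − Q = 48 + 0.4Q → Q* = 68.9286, P* = 75.5714.
At the floor P = 125.5, quantity demanded = (144.5 − 125.5)/1 = 19.
Sellers' marginal cost at Q' = 19: 48 + 0.4·19 = 55.6.
ΔQ = 68.9286 − 19 = 49.9286; wedge = 125.5 − 55.6 = 69.9.
Welfare loss = ½ × 49.9286 × 69.9 = $1745.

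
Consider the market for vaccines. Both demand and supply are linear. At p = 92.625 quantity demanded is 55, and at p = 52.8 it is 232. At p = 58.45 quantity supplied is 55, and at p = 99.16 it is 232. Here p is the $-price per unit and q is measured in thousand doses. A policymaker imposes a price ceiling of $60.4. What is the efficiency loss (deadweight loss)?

$1010.05 thousand

Demand slope = (52.8 − 92.625)/(232 − 55) = −0.225, so p = 105 − 0.225q.
Supply slope = (99.16 − 58.45)/(232 − 55) = 0.23, so p = 45.8 + 0.23q.
Competitive equilibrium: 105 − 0.225q = 45.8 + 0.23q → q* = 130.1099, p* = 75.7253.
At the ceiling p = 60.4, quantity supplied = (60.4 − 45.8)/0.23 = 63.4783.
Willingness to pay at q' = 63.4783: 105 − 0.225·63.4783 = 90.7174.
Δq = 130.1099 − 63.4783 = 66.6316; wedge = 90.7174 − 60.4 = 30.3174.
Deadweight loss = ½ × 66.6316 × 30.3174 = $1010.05 thousand.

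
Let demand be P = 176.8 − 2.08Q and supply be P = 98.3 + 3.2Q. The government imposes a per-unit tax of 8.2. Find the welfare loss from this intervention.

6.37

Competitive equilibrium: 176.8 − 2.08Q = 98.3 + 3.2Q → Q* = 14.8674, P* = 145.8758.
With the tax, the buyer price exceeds the seller price by 8.2: (176.8 − 2.08Q) − (98.3 + 3.2Q) = 8.2 → Q' = 13.3144.
ΔQ = 14.8674 − 13.3144 = 1.553; the wedge equals the tax, 8.2.
Deadweight loss = ½ × 1.553 × 8.2 = 6.37.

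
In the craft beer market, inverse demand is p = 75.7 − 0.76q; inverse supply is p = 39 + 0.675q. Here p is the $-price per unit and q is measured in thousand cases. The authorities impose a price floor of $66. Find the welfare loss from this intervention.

$117.77 thousand

Competitive equilibrium: 75.7 − 0.76q = 39 + 0.675q → q* = 25.5749, p* = 56.2631.
At the floor p = 66, quantity demanded = (75.7 − 66)/0.76 = 12.7632.
Sellers' marginal cost at q' = 12.7632: 39 + 0.675·12.7632 = 47.6152.
Δq = 25.5749 − 12.7632 = 12.8117; wedge = 66 − 47.6152 = 18.3848.
Deadweight loss = ½ × 12.8117 × 18.3848 = $117.77 thousand.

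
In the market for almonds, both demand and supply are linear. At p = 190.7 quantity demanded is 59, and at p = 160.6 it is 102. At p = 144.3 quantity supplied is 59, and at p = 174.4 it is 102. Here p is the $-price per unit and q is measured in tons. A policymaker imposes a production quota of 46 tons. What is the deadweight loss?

$1490.41

Demand slope = (160.6 − 190.7)/(102 − 59) = −0.7, so p = 232 − 0.7q.
Supply slope = (174.4 − 144.3)/(102 − 59) = 0.7, so p = 103 + 0.7q.
Competitive equilibrium: 232 − 0.7q = 103 + 0.7q → q* = 92.14286, p* = 167.5.
At q = 46: demand price = 232 − 0.7·46 = 199.8; supply price = 103 + 0.7·46 = 135.2.
Δq = 92.14286 − 46 = 46.14286; wedge = 199.8 − 135.2 = 64.6.
The triangle = ½ × 46.14286 × 64.6 = $1490.41.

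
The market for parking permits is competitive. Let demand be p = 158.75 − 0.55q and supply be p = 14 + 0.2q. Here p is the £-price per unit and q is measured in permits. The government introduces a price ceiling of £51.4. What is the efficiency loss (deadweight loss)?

Competitive equilibrium: 158.75 − 0.55q = 14 + 0.2q → q* = 193, p* = 52.6.
At the ceiling p = 51.4, quantity supplied = (51.4 − 14)/0.2 = 187.
Willingness to pay at q' = 187: 158.75 − 0.55·187 = 55.9.
Δq = 193 − 187 = 6; wedge = 55.9 − 51.4 = 4.5.
The triangle = ½ × 6 × 4.5 = £13.50.

£13.50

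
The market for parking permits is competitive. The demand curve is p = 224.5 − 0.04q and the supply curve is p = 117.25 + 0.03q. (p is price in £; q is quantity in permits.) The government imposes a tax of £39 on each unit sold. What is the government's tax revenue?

Competitive equilibrium: 224.5 − 0.04q = 117.25 + 0.03q → q* = 1532.1429, p* = 163.2143.
With the tax, the buyer price exceeds the seller price by 39: (224.5 − 0.04q) − (117.25 + 0.03q) = 39 → q' = 975.
Tax revenue = 39 × 975 = £38025.

£38025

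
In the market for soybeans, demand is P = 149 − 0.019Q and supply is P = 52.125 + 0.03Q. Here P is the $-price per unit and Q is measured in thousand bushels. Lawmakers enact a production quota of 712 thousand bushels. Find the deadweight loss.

Competitive equilibrium: 149 − 0.019Q = 52.125 + 0.03Q → Q* = 1977.0408, P* = 111.4362.
At Q = 712: demand price = 149 − 0.019·712 = 135.472; supply price = 52.125 + 0.03·712 = 73.485.
ΔQ = 1977.0408 − 712 = 1265.0408; wedge = 135.472 − 73.485 = 61.987.
The triangle = ½ × 1265.0408 × 61.987 = $39208.04 thousand.

$39208.04 thousand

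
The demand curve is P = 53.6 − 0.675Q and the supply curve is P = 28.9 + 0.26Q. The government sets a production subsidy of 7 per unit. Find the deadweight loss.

Competitive equilibrium: 53.6 − 0.675Q = 28.9 + 0.26Q → Q* = 26.4171, P* = 35.7684.
The subsidy lowers effective supply by 7: P = 21.9 + 0.26Q.
New quantity: 53.6 − 0.675Q = 21.9 + 0.26Q → Q' = 33.9037.
Overproduction ΔQ = 33.9037 − 26.4171 = 7.4866; wedge = subsidy = 7.
Welfare loss = ½ × 7.4866 × 7 = 26.20.

26.20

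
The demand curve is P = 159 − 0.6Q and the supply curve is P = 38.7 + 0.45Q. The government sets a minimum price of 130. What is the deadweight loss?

Competitive equilibrium: 159 − 0.6Q = 38.7 + 0.45Q → Q* = 114.5714, P* = 90.2571.
At the floor P = 130, quantity demanded = (159 − 130)/0.6 = 48.3333.
Sellers' marginal cost at Q' = 48.3333: 38.7 + 0.45·48.3333 = 60.45.
ΔQ = 114.5714 − 48.3333 = 66.2381; wedge = 130 − 60.45 = 69.55.
DWL = ½ × 66.2381 × 69.55 = 2303.43.

2303.43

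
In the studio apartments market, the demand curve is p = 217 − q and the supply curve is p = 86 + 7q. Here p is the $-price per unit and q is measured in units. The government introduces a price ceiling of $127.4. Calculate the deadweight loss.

$437.71

Competitive equilibrium: 217 − q = 86 + 7q → q* = 16.375, p* = 200.625.
At the ceiling p = 127.4, quantity supplied = (127.4 − 86)/7 = 5.9143.
Willingness to pay at q' = 5.9143: 217 − 1·5.9143 = 211.0857.
Δq = 16.375 − 5.9143 = 10.4607; wedge = 211.0857 − 127.4 = 83.6857.
Deadweight loss = ½ × 10.4607 × 83.6857 = $437.71.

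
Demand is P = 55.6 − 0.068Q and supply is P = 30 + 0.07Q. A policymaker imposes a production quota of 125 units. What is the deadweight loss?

Competitive equilibrium: 55.6 − 0.068Q = 30 + 0.07Q → Q* = 185.5072, P* = 42.9855.
At Q = 125: demand price = 55.6 − 0.068·125 = 47.1; supply price = 30 + 0.07·125 = 38.75.
ΔQ = 185.5072 − 125 = 60.5072; wedge = 47.1 − 38.75 = 8.35.
The triangle = ½ × 60.5072 × 8.35 = 252.62.

252.62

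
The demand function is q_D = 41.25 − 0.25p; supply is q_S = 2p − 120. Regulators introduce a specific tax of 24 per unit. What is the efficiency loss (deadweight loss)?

64

In inverse form: demand p = 165 − 4q, supply p = 60 + 0.5q.
Competitive equilibrium: 165 − 4q = 60 + 0.5q → q* = 23.3333, p* = 71.6667.
With the tax, the buyer price exceeds the seller price by 24: (165 − 4q) − (60 + 0.5q) = 24 → q' = 18.
Δq = 23.3333 − 18 = 5.3333; the wedge equals the tax, 24.
Welfare loss = ½ × 5.3333 × 24 = 64.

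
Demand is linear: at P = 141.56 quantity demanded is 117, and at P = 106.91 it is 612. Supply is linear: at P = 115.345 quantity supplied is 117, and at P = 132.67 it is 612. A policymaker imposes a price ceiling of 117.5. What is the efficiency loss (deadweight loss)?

1857.44

Demand slope = (106.91 − 141.56)/(612 − 117) = −0.07, so P = 149.75 − 0.07Q.
Supply slope = (132.67 − 115.345)/(612 − 117) = 0.035, so P = 111.25 + 0.035Q.
Competitive equilibrium: 149.75 − 0.07Q = 111.25 + 0.035Q → Q* = 366.6667, P* = 124.0833.
At the ceiling P = 117.5, quantity supplied = (117.5 − 111.25)/0.035 = 178.5714.
Willingness to pay at Q' = 178.5714: 149.75 − 0.07·178.5714 = 137.25.
ΔQ = 366.6667 − 178.5714 = 188.0953; wedge = 137.25 − 117.5 = 19.75.
Deadweight loss = ½ × 188.0953 × 19.75 = 1857.44.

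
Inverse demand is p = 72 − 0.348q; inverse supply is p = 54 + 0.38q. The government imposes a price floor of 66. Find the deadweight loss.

Competitive equilibrium: 72 − 0.348q = 54 + 0.38q → q* = 24.7253, p* = 63.3956.
At the floor p = 66, quantity demanded = (72 − 66)/0.348 = 17.2414.
Sellers' marginal cost at q' = 17.2414: 54 + 0.38·17.2414 = 60.5517.
Δq = 24.7253 − 17.2414 = 7.4839; wedge = 66 − 60.5517 = 5.4483.
The triangle = ½ × 7.4839 × 5.4483 = 20.39.

20.39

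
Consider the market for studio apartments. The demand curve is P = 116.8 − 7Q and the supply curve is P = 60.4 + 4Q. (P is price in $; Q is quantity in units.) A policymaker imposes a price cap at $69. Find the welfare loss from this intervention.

$48.75

Competitive equilibrium: 116.8 − 7Q = 60.4 + 4Q → Q* = 5.1273, P* = 80.9091.
At the ceiling P = 69, quantity supplied = (69 − 60.4)/4 = 2.15.
Willingness to pay at Q' = 2.15: 116.8 − 7·2.15 = 101.75.
ΔQ = 5.1273 − 2.15 = 2.9773; wedge = 101.75 − 69 = 32.75.
The triangle = ½ × 2.9773 × 32.75 = $48.75.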